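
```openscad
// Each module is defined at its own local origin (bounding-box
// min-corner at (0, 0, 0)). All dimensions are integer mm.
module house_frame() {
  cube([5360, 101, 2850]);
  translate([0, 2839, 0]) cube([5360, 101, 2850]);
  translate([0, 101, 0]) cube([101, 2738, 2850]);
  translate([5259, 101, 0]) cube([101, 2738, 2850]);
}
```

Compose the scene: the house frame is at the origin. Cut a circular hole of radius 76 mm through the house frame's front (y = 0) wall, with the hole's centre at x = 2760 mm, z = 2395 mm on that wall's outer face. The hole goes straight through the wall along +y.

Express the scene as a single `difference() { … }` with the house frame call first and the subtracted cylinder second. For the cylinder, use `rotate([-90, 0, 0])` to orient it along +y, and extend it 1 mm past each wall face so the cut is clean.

difference() {
  house_frame();
  translate([2760, -1, 2395]) rotate([-90, 0, 0]) cylinder(h = 103, r = 76);
}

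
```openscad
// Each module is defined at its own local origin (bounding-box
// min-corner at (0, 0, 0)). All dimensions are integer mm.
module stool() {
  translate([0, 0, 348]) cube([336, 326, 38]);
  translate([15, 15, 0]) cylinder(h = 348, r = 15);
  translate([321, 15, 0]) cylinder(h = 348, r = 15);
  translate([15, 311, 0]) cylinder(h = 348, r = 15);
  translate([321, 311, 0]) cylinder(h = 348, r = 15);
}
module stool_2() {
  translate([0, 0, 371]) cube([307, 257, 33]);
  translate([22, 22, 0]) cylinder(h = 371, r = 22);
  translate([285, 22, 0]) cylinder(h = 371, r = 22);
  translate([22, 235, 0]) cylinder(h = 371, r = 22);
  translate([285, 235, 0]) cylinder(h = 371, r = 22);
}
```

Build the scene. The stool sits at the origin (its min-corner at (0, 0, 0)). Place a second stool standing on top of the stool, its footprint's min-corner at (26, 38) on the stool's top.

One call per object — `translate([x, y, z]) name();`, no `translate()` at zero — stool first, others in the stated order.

stool();
translate([26, 38, 386]) stool_2();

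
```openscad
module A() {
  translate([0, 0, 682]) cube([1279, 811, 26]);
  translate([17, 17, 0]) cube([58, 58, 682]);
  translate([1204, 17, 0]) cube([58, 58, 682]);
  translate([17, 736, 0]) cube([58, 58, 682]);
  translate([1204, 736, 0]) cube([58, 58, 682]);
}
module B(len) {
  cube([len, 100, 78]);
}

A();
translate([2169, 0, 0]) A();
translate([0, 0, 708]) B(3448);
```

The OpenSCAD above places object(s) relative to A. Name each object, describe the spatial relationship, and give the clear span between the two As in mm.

Second table starts at x = 2169; first ends at x = 1279; clear span = 2169 − 1279 = 890 mm.

A is a table. B is a beam. A beam spans the tops of two tables. The clear span between the two tables is 890 mm.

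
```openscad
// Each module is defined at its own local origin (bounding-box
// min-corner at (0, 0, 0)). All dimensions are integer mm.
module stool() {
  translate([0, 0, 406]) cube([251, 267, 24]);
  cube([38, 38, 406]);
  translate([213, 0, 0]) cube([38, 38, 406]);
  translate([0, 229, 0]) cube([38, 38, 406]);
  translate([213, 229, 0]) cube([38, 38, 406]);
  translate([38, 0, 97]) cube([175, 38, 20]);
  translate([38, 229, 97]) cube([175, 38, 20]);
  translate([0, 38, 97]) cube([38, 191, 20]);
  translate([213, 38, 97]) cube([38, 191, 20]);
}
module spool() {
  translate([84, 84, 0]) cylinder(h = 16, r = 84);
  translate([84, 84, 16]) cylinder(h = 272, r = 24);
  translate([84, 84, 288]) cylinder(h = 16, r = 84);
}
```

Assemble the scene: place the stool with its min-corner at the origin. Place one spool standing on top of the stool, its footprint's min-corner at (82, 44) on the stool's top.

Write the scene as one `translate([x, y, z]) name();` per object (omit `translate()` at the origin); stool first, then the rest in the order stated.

stool();
translate([82, 44, 430]) spool();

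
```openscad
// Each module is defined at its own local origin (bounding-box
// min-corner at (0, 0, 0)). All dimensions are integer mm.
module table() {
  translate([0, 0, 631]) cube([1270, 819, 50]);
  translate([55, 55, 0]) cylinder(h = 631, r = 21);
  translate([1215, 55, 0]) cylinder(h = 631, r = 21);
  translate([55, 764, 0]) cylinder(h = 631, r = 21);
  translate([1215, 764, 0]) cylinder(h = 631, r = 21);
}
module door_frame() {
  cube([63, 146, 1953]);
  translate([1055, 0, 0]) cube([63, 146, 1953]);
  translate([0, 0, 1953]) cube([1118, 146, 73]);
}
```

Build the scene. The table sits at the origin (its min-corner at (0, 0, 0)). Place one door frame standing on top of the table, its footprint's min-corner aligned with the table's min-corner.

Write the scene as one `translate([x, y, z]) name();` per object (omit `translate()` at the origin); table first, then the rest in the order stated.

table();
translate([0, 0, 681]) door_frame();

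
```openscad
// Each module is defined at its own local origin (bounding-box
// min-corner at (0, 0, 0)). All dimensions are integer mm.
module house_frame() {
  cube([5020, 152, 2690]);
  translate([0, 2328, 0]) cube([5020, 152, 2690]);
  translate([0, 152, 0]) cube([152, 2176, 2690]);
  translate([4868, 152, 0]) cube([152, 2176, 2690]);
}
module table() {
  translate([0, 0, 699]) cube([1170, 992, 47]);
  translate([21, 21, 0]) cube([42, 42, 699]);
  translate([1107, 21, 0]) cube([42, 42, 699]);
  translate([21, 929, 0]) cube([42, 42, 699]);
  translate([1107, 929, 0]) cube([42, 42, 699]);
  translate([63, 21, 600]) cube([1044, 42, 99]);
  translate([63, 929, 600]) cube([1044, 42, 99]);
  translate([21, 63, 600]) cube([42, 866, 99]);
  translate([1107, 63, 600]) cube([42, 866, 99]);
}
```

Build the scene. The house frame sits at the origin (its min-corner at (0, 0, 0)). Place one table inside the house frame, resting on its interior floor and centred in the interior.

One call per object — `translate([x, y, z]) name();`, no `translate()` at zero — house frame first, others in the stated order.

house_frame();
translate([1925, 744, 0]) table();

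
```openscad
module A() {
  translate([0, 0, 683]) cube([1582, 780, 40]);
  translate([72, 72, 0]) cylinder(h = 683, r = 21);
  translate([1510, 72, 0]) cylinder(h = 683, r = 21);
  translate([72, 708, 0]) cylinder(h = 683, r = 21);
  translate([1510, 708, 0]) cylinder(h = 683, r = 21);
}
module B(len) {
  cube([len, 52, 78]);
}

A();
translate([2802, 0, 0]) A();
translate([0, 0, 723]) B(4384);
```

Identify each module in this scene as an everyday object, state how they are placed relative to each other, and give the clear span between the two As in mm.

Second table starts at x = 2802; first ends at x = 1582; clear span = 2802 − 1582 = 1220 mm.

A is a table. B is a beam. A beam spans the tops of two tables. The clear span between the two tables is 1220 mm.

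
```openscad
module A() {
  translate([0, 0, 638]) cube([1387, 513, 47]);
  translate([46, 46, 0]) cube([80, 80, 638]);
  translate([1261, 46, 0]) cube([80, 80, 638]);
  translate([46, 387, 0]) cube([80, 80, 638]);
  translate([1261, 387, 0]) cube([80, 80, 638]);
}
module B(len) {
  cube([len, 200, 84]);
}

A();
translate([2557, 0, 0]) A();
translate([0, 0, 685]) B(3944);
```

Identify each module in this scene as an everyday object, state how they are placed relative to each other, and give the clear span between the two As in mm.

Second table starts at x = 2557; first ends at x = 1387; clear span = 2557 − 1387 = 1170 mm.

A is a table. B is a beam. A beam spans the tops of two tables. The clear span between the two tables is 1170 mm.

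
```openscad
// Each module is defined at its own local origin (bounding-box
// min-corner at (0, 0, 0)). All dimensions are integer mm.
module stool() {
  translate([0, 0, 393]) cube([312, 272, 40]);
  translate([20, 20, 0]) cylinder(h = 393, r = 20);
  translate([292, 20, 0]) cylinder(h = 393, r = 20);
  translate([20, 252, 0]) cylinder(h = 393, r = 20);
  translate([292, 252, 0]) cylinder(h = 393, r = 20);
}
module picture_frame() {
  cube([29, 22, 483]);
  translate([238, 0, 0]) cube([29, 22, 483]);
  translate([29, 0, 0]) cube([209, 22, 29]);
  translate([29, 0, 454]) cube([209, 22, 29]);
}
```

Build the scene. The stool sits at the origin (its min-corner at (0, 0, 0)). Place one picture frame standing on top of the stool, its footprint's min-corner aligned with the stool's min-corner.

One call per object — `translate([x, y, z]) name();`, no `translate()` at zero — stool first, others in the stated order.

stool();
translate([0, 0, 433]) picture_frame();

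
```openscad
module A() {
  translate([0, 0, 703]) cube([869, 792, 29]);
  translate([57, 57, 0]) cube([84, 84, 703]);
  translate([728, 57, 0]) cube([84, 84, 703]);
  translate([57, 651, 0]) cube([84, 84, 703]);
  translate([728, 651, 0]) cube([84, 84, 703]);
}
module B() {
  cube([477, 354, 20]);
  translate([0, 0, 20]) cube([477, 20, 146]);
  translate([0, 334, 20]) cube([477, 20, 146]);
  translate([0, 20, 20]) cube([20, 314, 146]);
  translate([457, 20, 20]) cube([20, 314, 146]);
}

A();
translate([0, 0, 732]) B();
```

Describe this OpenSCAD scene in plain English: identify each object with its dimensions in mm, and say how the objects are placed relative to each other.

A is a rectangular dining table. The top is 869×792×29 mm with its upper surface at z = 732 mm. It stands on four 84×84 mm square legs, each inset 57 mm from the nearest pair of top edges, running from the floor to the underside of the top.

B is an open storage box with external size 477×354×166 mm and wall thickness 20 mm (the base is also 20 mm thick). The base covers the whole footprint; the four walls stand on the base, with the y-facing walls full-width and the x-facing walls fitting between their inner faces.

The open box is on top of the table.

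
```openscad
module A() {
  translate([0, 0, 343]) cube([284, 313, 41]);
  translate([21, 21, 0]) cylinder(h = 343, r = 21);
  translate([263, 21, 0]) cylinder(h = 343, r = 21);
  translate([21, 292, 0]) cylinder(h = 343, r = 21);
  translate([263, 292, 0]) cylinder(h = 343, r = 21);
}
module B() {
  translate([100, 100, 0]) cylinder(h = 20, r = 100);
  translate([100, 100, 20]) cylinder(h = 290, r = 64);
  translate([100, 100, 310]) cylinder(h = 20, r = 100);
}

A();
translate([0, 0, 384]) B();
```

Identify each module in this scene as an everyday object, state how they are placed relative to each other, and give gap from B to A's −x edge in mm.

A is a stool. B is a spool. The spool is on top of the stool. The gap from the spool to the stool's −x edge is 0 mm.

The spool's min-x is at 0; the stool's min-x is 0; gap = 0 mm.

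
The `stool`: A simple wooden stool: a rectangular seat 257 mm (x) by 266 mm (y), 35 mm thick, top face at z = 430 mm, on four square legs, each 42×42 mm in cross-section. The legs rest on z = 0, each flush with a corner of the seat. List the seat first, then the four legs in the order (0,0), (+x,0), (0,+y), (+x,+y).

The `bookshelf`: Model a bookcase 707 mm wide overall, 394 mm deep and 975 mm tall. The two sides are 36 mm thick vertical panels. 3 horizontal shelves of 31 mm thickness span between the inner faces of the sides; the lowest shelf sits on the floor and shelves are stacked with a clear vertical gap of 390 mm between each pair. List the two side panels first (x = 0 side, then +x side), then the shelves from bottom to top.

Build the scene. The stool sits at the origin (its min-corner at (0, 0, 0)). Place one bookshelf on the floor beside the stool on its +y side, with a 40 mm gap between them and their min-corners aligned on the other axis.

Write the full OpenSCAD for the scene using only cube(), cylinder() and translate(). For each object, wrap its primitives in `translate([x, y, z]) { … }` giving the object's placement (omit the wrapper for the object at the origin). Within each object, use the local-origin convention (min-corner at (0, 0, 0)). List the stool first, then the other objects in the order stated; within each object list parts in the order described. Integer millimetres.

translate([0, 0, 395]) cube([257, 266, 35]);
cube([42, 42, 395]);
translate([215, 0, 0]) cube([42, 42, 395]);
translate([0, 224, 0]) cube([42, 42, 395]);
translate([215, 224, 0]) cube([42, 42, 395]);
translate([0, 306, 0]) {
  cube([36, 394, 975]);
  translate([671, 0, 0]) cube([36, 394, 975]);
  translate([36, 0, 0]) cube([635, 394, 31]);
  translate([36, 0, 421]) cube([635, 394, 31]);
  translate([36, 0, 842]) cube([635, 394, 31]);
}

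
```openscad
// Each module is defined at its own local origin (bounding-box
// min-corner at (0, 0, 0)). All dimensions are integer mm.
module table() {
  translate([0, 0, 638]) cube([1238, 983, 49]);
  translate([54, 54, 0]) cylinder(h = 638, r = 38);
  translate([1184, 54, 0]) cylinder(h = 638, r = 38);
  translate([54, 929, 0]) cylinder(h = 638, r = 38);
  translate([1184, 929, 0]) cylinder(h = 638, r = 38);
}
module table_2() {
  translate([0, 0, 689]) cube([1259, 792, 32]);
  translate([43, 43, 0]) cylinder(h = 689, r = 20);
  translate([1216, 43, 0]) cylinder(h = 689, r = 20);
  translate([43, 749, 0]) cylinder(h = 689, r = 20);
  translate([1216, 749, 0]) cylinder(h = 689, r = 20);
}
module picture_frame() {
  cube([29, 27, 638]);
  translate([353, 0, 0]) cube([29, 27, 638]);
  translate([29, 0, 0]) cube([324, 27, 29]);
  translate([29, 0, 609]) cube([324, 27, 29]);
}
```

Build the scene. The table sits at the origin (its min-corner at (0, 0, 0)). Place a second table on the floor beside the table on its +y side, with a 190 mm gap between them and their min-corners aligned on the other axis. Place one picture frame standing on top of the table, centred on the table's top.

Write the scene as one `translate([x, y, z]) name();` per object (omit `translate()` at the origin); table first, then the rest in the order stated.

table();
translate([0, 1173, 0]) table_2();
translate([428, 478, 687]) picture_frame();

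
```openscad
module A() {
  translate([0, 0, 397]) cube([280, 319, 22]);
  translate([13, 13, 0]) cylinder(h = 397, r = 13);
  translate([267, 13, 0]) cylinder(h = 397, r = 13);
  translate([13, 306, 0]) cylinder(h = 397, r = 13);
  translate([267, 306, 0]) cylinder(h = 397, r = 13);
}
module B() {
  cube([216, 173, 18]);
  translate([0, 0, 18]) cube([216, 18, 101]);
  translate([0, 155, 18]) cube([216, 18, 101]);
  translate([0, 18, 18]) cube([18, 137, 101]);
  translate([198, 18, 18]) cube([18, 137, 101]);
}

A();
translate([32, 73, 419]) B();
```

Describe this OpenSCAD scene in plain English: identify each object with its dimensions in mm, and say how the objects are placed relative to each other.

A is a four-legged stool. The seat is 280×319 mm, 22 mm thick, top at z = 419 mm. It stands on four round legs, each 26 mm in diameter, from z = 0 to the seat underside, each leg's axis is inset half a diameter from the nearest pair of seat edges (so the leg's bounding box is flush with the corner).

B is an open-topped rectangular box: outside dimensions 216×173×119 mm, with a uniform wall and base thickness of 18 mm. The base is a full 216×173 slab on the floor; four walls sit on top of the base. The front and back walls (the −y and +y sides) span the full width; the two side walls fit between them.

The open box is on top of the stool, centred.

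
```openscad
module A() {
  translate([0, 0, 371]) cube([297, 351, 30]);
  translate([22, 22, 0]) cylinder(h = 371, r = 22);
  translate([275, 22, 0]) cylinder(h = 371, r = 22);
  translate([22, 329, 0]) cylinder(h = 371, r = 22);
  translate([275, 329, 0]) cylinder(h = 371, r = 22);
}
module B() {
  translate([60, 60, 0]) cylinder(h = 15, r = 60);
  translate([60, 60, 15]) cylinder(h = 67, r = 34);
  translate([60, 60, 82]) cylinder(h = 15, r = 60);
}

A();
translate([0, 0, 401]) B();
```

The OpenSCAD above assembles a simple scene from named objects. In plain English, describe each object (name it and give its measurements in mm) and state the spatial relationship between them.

A is a four-legged stool. The seat is 297×351 mm, 30 mm thick, top at z = 401 mm. It stands on four round legs, each 44 mm in diameter, from z = 0 to the seat underside, each leg's axis is inset half a diameter from the nearest pair of seat edges (so the leg's bounding box is flush with the corner).

B is a spool: two coaxial disc flanges of radius 60 mm and thickness 15 mm, joined by a core cylinder of radius 34 mm and height 67 mm. The lower flange rests on z = 0 and the three cylinders share a vertical axis.

The spool is on top of the stool.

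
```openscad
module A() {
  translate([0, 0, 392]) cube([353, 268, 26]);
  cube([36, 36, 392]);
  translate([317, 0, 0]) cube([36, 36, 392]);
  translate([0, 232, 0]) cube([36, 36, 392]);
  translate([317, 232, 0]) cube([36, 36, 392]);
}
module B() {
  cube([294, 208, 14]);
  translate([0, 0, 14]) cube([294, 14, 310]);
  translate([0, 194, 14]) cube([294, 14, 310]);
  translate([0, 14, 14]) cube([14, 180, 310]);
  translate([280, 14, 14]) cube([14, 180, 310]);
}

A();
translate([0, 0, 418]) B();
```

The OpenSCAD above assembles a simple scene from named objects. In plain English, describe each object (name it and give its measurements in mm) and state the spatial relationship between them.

A is a four-legged stool. The seat is 353×268 mm, 26 mm thick, top at z = 418 mm. It stands on four square legs, each 36×36 mm in cross-section, from z = 0 to the seat underside, each flush with a corner of the seat.

B is an open storage box with external size 294×208×324 mm and wall thickness 14 mm (the base is also 14 mm thick). The base covers the whole footprint; the four walls stand on the base, with the y-facing walls full-width and the x-facing walls fitting between their inner faces.

The open box is on top of the stool.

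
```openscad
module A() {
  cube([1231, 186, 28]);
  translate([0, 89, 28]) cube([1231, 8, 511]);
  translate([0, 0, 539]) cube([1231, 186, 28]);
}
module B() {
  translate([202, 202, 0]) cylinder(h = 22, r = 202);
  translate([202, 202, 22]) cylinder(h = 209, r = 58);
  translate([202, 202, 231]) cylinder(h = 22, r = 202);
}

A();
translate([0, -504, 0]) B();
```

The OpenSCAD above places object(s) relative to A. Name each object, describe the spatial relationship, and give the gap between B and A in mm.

The spool's nearest face is 100 mm from the I-beam's −y face.

A is an I-beam. B is a spool. The spool is on the floor beside the I-beam on its −y side. The gap between the spool and the I-beam is 100 mm.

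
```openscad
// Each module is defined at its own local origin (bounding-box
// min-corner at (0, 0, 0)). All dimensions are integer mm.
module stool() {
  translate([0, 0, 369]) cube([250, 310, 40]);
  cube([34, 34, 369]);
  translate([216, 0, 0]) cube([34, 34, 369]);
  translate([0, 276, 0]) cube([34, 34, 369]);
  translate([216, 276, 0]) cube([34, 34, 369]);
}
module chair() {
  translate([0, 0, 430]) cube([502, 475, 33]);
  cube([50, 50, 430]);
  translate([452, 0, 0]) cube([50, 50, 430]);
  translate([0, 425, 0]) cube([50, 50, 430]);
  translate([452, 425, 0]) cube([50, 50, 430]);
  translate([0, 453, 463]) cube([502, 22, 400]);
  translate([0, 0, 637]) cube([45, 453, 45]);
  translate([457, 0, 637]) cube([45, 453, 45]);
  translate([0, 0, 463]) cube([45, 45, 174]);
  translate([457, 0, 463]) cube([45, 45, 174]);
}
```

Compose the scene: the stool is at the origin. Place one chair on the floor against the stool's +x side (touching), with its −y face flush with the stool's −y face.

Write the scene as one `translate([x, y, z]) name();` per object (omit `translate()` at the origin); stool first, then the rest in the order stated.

stool();
translate([250, 0, 0]) chair();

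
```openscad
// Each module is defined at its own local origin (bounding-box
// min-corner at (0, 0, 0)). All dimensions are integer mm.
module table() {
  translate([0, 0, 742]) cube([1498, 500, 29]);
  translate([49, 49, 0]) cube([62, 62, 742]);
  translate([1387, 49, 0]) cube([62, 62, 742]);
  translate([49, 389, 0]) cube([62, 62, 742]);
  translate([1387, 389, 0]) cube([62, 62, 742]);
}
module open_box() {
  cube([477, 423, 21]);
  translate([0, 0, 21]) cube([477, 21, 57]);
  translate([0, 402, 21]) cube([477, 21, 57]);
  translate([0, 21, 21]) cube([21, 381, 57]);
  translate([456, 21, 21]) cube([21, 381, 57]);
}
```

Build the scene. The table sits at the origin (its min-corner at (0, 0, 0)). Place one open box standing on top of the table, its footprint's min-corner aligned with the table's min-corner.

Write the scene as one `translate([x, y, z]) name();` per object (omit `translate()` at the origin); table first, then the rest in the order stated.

table();
translate([0, 0, 771]) open_box();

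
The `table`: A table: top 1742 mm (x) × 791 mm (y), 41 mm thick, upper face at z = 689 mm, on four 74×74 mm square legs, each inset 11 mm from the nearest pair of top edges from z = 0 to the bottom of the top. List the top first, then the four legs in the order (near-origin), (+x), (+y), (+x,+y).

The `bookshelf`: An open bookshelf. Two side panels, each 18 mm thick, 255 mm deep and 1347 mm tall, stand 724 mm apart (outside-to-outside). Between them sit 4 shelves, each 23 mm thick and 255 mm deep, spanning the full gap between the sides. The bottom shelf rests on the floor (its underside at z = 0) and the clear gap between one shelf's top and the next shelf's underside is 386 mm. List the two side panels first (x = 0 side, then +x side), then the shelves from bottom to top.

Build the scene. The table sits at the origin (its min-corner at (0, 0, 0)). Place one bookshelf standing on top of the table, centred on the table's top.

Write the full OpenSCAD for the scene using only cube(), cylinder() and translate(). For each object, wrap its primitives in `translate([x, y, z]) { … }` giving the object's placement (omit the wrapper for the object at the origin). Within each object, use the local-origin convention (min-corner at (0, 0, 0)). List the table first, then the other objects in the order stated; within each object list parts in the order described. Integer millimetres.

translate([0, 0, 648]) cube([1742, 791, 41]);
translate([11, 11, 0]) cube([74, 74, 648]);
translate([1657, 11, 0]) cube([74, 74, 648]);
translate([11, 706, 0]) cube([74, 74, 648]);
translate([1657, 706, 0]) cube([74, 74, 648]);
translate([509, 268, 689]) {
  cube([18, 255, 1347]);
  translate([706, 0, 0]) cube([18, 255, 1347]);
  translate([18, 0, 0]) cube([688, 255, 23]);
  translate([18, 0, 409]) cube([688, 255, 23]);
  translate([18, 0, 818]) cube([688, 255, 23]);
  translate([18, 0, 1227]) cube([688, 255, 23]);
}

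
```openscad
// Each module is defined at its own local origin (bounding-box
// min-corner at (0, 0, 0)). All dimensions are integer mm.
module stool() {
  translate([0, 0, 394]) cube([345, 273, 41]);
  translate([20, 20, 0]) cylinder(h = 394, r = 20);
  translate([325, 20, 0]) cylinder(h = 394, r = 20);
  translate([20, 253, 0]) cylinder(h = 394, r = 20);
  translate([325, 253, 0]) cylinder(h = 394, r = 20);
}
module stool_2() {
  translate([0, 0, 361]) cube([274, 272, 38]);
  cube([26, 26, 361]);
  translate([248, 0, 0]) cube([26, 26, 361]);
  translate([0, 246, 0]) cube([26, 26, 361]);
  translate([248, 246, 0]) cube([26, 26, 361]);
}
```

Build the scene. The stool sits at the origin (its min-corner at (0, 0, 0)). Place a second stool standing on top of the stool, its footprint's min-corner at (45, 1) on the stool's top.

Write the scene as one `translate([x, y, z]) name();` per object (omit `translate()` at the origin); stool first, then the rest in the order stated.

stool();
translate([45, 1, 435]) stool_2();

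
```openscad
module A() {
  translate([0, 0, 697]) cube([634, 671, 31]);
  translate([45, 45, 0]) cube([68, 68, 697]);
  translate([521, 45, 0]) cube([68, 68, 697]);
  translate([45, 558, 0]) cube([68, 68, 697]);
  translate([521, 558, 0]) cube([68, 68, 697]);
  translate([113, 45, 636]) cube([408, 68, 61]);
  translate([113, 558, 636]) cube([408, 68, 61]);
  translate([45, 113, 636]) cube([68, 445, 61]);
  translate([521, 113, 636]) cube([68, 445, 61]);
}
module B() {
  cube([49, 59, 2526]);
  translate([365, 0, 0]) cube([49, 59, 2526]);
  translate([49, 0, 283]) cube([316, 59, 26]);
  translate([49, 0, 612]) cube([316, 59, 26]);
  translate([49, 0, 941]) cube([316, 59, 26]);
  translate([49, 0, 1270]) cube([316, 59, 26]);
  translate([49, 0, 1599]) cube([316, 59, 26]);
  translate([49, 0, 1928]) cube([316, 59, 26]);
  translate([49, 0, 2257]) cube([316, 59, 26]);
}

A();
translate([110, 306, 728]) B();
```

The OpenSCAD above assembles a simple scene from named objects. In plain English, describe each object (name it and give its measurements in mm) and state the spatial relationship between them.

A is a rectangular dining table. The top is 634×671×31 mm with its upper surface at z = 728 mm. It stands on four 68×68 mm square legs, each inset 45 mm from the nearest pair of top edges, running from the floor to the underside of the top. Four apron rails, 68 mm thick and 61 mm tall, run between adjacent legs with their top edges flush with the underside of the top and their outer faces flush with the legs' outer faces.

B is a wooden ladder with two side rails of 49×59 mm section and 2526 mm height, set 414 mm apart overall. Between them run 7 rectangular rungs (59 mm deep, 26 mm thick), front faces flush with the rails' −y face. The bottom of the first rung is 283 mm above the floor and each subsequent rung is 329 mm higher than the one below.

The ladder is on top of the table, centred.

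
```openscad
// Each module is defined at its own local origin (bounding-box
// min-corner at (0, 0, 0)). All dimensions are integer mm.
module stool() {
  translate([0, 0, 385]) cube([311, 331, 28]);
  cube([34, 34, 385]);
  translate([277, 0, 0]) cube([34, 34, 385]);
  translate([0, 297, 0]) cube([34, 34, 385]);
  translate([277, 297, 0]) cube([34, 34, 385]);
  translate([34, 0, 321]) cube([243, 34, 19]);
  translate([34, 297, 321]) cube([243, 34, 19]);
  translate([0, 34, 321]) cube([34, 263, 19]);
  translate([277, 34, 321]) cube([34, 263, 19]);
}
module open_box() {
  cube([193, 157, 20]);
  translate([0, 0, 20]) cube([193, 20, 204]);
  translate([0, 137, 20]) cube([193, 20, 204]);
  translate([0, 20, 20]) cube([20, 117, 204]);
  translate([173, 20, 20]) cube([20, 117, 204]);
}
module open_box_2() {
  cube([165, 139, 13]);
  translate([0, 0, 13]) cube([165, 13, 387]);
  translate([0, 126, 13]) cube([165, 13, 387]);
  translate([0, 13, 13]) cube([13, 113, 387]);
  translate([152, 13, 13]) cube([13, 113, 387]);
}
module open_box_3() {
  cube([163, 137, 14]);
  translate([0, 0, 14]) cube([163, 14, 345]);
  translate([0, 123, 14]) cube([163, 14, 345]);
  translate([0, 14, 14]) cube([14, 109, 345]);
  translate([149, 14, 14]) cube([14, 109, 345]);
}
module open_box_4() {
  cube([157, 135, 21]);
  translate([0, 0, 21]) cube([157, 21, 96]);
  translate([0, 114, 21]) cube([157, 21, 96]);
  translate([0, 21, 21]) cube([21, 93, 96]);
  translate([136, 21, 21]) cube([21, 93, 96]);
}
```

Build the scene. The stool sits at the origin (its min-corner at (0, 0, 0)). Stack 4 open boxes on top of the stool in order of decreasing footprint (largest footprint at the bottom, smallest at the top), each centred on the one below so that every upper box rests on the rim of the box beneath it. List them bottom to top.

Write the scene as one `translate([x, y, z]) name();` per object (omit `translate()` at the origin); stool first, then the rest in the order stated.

stool();
translate([59, 87, 413]) open_box();
translate([73, 96, 637]) open_box_2();
translate([74, 97, 1037]) open_box_3();
translate([77, 98, 1396]) open_box_4();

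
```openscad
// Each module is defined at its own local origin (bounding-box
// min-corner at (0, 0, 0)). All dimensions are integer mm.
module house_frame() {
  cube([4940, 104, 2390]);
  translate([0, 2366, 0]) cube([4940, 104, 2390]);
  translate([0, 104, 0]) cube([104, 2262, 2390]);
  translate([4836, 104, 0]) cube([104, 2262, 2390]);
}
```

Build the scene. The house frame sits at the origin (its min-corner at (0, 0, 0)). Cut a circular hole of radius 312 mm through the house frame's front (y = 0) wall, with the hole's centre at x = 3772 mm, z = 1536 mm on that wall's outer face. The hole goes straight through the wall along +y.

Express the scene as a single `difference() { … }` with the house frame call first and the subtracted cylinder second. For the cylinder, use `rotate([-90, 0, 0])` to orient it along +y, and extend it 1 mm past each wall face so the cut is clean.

difference() {
  house_frame();
  translate([3772, -1, 1536]) rotate([-90, 0, 0]) cylinder(h = 106, r = 312);
}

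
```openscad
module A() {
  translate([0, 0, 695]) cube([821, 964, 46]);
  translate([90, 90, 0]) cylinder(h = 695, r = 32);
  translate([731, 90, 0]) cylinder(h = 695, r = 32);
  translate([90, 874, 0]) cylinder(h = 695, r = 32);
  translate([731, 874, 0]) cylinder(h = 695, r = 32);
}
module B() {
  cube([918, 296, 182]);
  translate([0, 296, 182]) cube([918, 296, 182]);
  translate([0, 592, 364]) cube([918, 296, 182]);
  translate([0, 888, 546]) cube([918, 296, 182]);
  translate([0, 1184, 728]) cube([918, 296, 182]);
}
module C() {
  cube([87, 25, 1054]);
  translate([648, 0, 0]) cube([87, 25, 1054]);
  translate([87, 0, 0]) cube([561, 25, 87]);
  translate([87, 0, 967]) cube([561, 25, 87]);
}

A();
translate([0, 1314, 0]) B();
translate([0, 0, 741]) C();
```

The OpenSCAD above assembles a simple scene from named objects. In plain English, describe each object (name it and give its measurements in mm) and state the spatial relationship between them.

A is a table: top 821 mm (x) × 964 mm (y), 46 mm thick, upper face at z = 741 mm, on four round legs of 64 mm diameter, each leg's bounding box inset 58 mm from the nearest pair of top edges, running from z = 0 to the bottom of the top.

B is a straight staircase of 5 solid steps. Each step is 918 mm wide (x), 296 mm deep (y, the going) and 182 mm tall (the rise). The first step rests on the floor; each subsequent step sits one going further in +y and one rise higher in +z, directly behind and above the previous step with no overlap.

C is a picture frame with a 561×880 mm rectangular opening (x by z) and a uniform 87 mm border on every side. Frame depth is 25 mm along y. It is built from two vertical stiles running the full outside height and two horizontal rails spanning the gap between the stiles.

The staircase is on the floor beside the table on its +y side. The picture frame is on top of the table.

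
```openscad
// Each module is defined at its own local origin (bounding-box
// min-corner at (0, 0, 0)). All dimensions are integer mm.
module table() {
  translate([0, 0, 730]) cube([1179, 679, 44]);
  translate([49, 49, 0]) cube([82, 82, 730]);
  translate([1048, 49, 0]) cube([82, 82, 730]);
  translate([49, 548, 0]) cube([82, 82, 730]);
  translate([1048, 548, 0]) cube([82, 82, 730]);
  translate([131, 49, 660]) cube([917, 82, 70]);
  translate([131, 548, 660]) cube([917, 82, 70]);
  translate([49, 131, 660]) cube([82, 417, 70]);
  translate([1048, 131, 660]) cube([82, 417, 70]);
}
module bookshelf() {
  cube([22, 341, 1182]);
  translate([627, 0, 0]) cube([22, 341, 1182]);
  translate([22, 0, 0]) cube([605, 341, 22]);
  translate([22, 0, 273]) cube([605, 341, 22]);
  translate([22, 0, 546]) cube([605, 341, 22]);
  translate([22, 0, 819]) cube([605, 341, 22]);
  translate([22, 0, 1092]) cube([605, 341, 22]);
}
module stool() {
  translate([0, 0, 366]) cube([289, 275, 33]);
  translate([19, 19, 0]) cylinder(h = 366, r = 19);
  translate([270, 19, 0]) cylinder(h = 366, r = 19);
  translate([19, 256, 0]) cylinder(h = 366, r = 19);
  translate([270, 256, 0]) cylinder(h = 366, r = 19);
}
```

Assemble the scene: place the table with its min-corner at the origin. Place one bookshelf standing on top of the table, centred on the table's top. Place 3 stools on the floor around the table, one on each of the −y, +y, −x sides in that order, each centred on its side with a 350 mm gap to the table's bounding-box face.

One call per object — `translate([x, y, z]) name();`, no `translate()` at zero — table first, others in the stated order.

table();
translate([265, 169, 774]) bookshelf();
translate([445, -625, 0]) stool();
translate([445, 1029, 0]) stool();
translate([-639, 202, 0]) stool();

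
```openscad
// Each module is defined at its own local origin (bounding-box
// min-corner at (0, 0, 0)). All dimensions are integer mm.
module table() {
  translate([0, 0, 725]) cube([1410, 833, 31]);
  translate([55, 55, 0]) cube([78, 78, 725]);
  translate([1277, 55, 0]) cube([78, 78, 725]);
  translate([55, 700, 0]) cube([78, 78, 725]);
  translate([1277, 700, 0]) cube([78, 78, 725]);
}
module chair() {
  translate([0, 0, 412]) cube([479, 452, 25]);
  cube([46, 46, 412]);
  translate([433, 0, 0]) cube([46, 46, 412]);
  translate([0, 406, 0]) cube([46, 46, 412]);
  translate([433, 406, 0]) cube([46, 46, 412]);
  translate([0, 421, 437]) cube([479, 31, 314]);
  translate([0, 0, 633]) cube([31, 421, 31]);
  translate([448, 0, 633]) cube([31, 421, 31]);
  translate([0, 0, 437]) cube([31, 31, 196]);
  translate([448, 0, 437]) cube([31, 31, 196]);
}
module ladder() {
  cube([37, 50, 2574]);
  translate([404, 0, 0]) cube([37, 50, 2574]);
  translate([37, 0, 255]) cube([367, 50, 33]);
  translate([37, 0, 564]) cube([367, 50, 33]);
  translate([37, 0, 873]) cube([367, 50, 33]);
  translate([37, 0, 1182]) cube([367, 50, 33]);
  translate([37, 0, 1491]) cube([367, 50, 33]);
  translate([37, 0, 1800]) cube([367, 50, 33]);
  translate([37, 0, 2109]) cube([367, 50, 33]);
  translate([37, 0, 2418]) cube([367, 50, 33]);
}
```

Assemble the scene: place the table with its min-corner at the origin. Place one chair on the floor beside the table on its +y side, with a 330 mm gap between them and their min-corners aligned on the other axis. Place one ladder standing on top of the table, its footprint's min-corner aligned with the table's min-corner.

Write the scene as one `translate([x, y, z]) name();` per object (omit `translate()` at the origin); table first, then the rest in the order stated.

table();
translate([0, 1163, 0]) chair();
translate([0, 0, 756]) ladder();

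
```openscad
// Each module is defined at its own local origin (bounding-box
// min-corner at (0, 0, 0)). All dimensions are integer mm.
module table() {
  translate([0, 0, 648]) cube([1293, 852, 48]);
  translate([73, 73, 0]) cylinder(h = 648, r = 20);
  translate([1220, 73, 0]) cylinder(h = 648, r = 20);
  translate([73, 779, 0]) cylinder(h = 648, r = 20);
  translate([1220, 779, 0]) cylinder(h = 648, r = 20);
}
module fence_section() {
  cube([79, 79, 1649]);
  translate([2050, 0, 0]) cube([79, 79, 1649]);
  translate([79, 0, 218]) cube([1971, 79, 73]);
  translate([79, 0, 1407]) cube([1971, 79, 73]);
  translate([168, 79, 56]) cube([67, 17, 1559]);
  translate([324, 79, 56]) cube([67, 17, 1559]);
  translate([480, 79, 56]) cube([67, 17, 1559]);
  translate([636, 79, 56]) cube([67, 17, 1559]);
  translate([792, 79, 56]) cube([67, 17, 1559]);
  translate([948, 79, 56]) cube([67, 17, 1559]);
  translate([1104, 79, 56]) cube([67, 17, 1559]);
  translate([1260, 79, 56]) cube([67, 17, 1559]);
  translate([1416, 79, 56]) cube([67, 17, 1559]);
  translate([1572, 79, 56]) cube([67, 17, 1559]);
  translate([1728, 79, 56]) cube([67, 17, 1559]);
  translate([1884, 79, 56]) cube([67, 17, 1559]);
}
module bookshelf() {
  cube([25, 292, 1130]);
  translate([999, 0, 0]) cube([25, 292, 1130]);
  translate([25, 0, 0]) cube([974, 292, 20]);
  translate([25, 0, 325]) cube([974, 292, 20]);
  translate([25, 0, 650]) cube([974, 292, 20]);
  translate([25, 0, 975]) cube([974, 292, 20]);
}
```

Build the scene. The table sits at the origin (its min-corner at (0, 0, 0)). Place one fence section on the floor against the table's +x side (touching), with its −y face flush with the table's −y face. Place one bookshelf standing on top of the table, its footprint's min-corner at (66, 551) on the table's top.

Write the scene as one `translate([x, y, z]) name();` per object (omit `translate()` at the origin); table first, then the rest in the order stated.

table();
translate([1293, 0, 0]) fence_section();
translate([66, 551, 696]) bookshelf();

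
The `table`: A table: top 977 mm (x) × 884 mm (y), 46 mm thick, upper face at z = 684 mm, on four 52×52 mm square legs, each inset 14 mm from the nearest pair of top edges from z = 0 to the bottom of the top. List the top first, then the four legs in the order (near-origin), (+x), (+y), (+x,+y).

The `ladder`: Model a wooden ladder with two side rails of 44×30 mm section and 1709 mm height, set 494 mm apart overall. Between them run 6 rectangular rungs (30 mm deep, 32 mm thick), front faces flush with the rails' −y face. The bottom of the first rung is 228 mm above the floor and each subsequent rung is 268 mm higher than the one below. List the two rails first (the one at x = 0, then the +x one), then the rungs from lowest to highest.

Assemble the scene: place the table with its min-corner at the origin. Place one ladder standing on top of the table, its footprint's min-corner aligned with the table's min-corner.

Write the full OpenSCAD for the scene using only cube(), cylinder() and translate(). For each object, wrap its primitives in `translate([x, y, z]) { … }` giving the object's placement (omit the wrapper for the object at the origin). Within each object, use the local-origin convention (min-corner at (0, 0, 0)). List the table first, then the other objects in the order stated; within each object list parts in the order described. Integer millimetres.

translate([0, 0, 638]) cube([977, 884, 46]);
translate([14, 14, 0]) cube([52, 52, 638]);
translate([911, 14, 0]) cube([52, 52, 638]);
translate([14, 818, 0]) cube([52, 52, 638]);
translate([911, 818, 0]) cube([52, 52, 638]);
translate([0, 0, 684]) {
  cube([44, 30, 1709]);
  translate([450, 0, 0]) cube([44, 30, 1709]);
  translate([44, 0, 228]) cube([406, 30, 32]);
  translate([44, 0, 496]) cube([406, 30, 32]);
  translate([44, 0, 764]) cube([406, 30, 32]);
  translate([44, 0, 1032]) cube([406, 30, 32]);
  translate([44, 0, 1300]) cube([406, 30, 32]);
  translate([44, 0, 1568]) cube([406, 30, 32]);
}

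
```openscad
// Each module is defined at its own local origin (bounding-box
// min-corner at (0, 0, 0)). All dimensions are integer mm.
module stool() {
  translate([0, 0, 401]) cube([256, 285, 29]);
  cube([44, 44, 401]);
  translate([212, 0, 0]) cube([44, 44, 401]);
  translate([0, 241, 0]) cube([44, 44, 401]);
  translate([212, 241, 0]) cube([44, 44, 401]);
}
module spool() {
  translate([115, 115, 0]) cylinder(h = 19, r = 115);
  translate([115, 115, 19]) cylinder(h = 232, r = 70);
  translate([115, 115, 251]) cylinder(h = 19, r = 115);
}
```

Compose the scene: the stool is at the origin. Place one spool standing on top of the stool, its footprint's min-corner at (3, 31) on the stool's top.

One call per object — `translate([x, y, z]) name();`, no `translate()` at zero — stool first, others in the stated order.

stool();
translate([3, 31, 430]) spool();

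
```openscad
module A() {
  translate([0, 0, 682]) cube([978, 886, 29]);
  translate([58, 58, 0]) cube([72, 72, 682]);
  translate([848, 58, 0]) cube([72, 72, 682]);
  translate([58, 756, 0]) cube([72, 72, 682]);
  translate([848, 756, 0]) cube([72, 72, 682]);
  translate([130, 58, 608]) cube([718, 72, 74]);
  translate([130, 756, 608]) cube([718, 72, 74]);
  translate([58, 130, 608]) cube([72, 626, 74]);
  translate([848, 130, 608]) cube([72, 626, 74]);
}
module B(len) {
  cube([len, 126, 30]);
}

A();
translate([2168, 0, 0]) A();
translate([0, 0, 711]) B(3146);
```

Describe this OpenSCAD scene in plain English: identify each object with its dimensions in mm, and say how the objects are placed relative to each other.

A is a table: top 978 mm (x) × 886 mm (y), 29 mm thick, upper face at z = 711 mm, on four 72×72 mm square legs, each inset 58 mm from the nearest pair of top edges, running from z = 0 to the bottom of the top. Four apron rails, 72 mm thick and 74 mm tall, run between adjacent legs with their top edges flush with the underside of the top and their outer faces flush with the legs' outer faces.

B is a rectangular beam 3146 mm long (x), 126 mm deep (y), 30 mm thick (z).

The beam spans the tops of two tables placed 1190 mm apart, resting at z = 711 mm.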